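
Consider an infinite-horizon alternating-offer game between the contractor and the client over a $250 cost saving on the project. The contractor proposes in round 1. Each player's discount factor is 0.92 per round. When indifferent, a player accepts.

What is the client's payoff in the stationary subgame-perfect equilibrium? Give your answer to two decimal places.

119.79

In a stationary SPE each proposer offers the other exactly their discounted continuation value.
If the contractor keeps x when proposing and the client keeps y when proposing, then x = 250 − 0.92y and y = 250 − 0.92x.
Solving: x = 250(1 − 0.92) / (1 − 0.92·0.92) = 20 / 0.1536 ≈ 130.2083.
The client gets 250 − 130.2083 ≈ 119.7917.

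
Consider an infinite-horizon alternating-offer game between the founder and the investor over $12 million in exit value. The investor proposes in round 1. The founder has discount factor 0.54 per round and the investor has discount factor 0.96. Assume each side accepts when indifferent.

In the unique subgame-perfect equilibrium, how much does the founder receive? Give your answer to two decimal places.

0.54

In a stationary SPE each proposer offers the other exactly their discounted continuation value.
If the investor keeps x when proposing and the founder keeps y when proposing, then x = 12 − 0.54y and y = 12 − 0.96x.
Solving: x = 12(1 − 0.54) / (1 − 0.96·0.54) = 5.52 / 0.4816 ≈ 11.4618.
The founder gets 12 − 11.4618 ≈ 0.5382.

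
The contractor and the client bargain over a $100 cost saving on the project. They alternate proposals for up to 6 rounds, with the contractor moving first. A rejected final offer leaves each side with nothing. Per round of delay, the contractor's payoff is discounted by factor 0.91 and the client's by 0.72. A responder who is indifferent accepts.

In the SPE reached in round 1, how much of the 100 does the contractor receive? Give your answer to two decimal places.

Round 6 (the client proposes): rejection yields 0 for the contractor; the client offers 0 and keeps 100.
Round 5 (the contractor proposes): the client can get 100 next round, worth 0.72 × 100 = 72 now; the contractor offers that and keeps 28.
Round 4 (the client proposes): the contractor can get 28 next round, worth 0.91 × 28 = 25.48 now. The client offers 25.48 and keeps 100 − 25.48 = 74.52.
Round 3 (the contractor proposes): the client can get 74.52 next round, worth 0.72 × 74.52 = 53.6544 now, so the contractor offers 53.6544, keeping 46.3456.
Round 2 (the client proposes): the contractor can get 46.3456 next round, worth 0.91 × 46.3456 = 42.174496 now. The client offers 42.174496 and keeps 100 − 42.174496 = 57.825504.
Round 1 (the contractor proposes): the client can get 57.825504 next round, worth 0.72 × 57.825504 = 41.63436288 now; the contractor offers that and keeps 58.36563712.

58.37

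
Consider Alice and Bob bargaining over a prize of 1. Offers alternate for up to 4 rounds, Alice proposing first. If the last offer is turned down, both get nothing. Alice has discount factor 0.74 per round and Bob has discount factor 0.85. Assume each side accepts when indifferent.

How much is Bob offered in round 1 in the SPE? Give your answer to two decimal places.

Round 4 (Bob proposes): rejection yields 0 for Alice; Bob offers 0 and keeps 1.
Round 3 (Alice proposes): Bob can get 1 next round, worth 0.85 × 1 = 0.85 now. Alice offers 0.85 and keeps 1 − 0.85 = 0.15.
Round 2 (Bob proposes): Alice can get 0.15 next round, worth 0.74 × 0.15 = 0.111 now. Bob offers 0.111 and keeps 1 − 0.111 = 0.889.
Round 1 (Alice proposes): Bob can get 0.889 next round, worth 0.85 × 0.889 = 0.75565 now; Alice offers that and keeps 0.24435.

0.76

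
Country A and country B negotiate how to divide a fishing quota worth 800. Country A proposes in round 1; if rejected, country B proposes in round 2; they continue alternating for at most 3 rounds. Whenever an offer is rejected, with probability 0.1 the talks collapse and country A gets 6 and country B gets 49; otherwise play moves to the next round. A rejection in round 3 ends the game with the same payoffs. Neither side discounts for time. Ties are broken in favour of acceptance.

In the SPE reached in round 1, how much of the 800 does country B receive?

Round 3 (country A proposes): country B gets 49 if talks fail, so country A offers 49 and keeps 751.
Round 2 (country B proposes): rejecting gives country A an expected 0.9 × 751 + 0.1 × 6 = 676.5, so country B offers 676.5, keeping 123.5.
Round 1 (country A proposes): rejecting gives country B an expected 0.9 × 123.5 + 0.1 × 49 = 116.05, so country A offers 116.05, keeping 683.95.

116.05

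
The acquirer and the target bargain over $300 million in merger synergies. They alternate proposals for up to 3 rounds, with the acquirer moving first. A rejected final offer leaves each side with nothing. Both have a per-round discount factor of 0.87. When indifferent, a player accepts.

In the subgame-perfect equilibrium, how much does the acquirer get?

Solve by backward induction from round 3.
Round 3 (the acquirer proposes): rejection yields 0 for the target; the acquirer offers 0 and keeps 300.
Round 2 (the target proposes): the acquirer can get 300 next round, worth 0.87 × 300 = 261 now, so the target offers 261, keeping 39.
Round 1 (the acquirer proposes): the target can get 39 next round, worth 0.87 × 39 = 33.93 now, so the acquirer offers 33.93, keeping 266.07.

266.07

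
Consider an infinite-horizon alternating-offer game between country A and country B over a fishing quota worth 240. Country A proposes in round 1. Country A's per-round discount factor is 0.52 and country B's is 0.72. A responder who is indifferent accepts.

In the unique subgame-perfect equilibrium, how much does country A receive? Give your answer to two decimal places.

In a stationary SPE each proposer offers the other exactly their discounted continuation value.
If country A keeps x when proposing and country B keeps y when proposing, then x = 240 − 0.72y and y = 240 − 0.52x.
Solving: x = 240(1 − 0.72) / (1 − 0.52·0.72) = 67.2 / 0.6256 ≈ 107.4169.
Country B gets 240 − 107.4169 ≈ 132.5831.

107.42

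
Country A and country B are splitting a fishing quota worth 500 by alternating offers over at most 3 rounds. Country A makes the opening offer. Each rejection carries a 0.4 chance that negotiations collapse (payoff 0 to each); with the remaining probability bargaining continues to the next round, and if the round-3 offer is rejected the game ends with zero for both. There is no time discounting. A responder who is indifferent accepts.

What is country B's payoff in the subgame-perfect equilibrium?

Round 3 (country A proposes): country B will accept anything ≥ 0, so country A offers 0 and keeps 500.
Round 2 (country B proposes): rejecting gives country A an expected 0.6 × 500 = 300; country B offers that and keeps 200.
Round 1 (country A proposes): rejecting gives country B an expected 0.6 × 200 = 120, so country A offers 120, keeping 380.

120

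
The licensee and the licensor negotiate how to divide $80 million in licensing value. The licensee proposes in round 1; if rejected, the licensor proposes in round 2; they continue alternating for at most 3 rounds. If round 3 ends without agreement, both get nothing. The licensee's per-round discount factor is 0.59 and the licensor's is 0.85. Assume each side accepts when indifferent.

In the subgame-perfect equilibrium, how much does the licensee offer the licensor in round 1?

Round 3 (the licensee proposes): the licensor will accept anything ≥ 0, so the licensee offers 0 and keeps 80.
Round 2 (the licensor proposes): the licensee can get 80 next round, worth 0.59 × 80 = 47.2 now; the licensor offers that and keeps 32.8.
Round 1 (the licensee proposes): the licensor can get 32.8 next round, worth 0.85 × 32.8 = 27.88 now, so the licensee offers 27.88, keeping 52.12.

27.88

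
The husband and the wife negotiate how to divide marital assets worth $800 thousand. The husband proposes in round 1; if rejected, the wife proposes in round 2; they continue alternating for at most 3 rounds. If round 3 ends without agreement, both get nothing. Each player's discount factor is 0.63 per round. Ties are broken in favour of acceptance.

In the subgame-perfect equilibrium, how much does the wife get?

186.48

Round 3 (the husband proposes): the wife will accept anything ≥ 0, so the husband offers 0 and keeps 800.
Round 2 (the wife proposes): the husband can get 800 next round, worth 0.63 × 800 = 504 now; the wife offers that and keeps 296.
Round 1 (the husband proposes): the wife can get 296 next round, worth 0.63 × 296 = 186.48 now; the husband offers that and keeps 613.52.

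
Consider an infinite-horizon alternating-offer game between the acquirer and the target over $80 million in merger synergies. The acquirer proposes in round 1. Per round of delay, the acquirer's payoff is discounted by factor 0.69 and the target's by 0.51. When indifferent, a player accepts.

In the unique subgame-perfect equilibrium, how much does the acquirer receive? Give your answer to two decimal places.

60.48

When the acquirer proposes, the target accepts any offer worth at least 0.51 times what the target would get by proposing next round; and vice versa.
This gives x = 80 − 0.51y and y = 80 − 0.69x, where x and y are each side's share when it proposes.
Hence (1 − 0.51·0.69)x = 80(1 − 0.51), i.e. 0.6481·x = 39.2.
x ≈ 60.4845; the target's share is 80 − x ≈ 19.5155.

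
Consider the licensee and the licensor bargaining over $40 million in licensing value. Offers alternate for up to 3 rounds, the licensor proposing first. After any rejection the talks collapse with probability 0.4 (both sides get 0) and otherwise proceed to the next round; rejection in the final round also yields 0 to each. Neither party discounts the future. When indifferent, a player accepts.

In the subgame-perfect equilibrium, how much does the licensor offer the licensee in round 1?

9.6

Round 3 (the licensor proposes): rejection yields 0 for the licensee; the licensor offers 0 and keeps 40.
Round 2 (the licensee proposes): rejecting gives the licensor an expected 0.6 × 40 = 24. The licensee offers 24 and keeps 40 − 24 = 16.
Round 1 (the licensor proposes): rejecting gives the licensee an expected 0.6 × 16 = 9.6, so the licensor offers 9.6, keeping 30.4.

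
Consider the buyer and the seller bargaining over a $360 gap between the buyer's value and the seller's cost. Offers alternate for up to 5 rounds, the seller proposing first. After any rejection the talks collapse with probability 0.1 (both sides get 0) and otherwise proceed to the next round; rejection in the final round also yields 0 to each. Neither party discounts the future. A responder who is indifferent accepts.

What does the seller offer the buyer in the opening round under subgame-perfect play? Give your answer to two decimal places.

58.64

By backward induction:
Round 5 (the seller proposes): the buyer will accept anything ≥ 0, so the seller offers 0 and keeps 360.
Round 4 (the buyer proposes): rejecting gives the seller an expected 0.9 × 360 = 324, so the buyer offers 324, keeping 36.
Round 3 (the seller proposes): rejecting gives the buyer an expected 0.9 × 36 = 32.4; the seller offers that and keeps 327.6.
Round 2 (the buyer proposes): rejecting gives the seller an expected 0.9 × 327.6 = 294.84; the buyer offers that and keeps 65.16.
Round 1 (the seller proposes): rejecting gives the buyer an expected 0.9 × 65.16 = 58.644, so the seller offers 58.644, keeping 301.356.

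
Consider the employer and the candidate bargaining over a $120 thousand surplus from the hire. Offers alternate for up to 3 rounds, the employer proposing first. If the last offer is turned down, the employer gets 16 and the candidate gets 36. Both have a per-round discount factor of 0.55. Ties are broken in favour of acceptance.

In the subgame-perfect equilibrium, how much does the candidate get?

Round 3 (the employer proposes): the candidate gets 36 if talks fail, so the employer offers 36 and keeps 84.
Round 2 (the candidate proposes): the employer can get 84 next round, worth 0.55 × 84 = 46.2 now, so the candidate offers 46.2, keeping 73.8.
Round 1 (the employer proposes): the candidate can get 73.8 next round, worth 0.55 × 73.8 = 40.59 now. The employer offers 40.59 and keeps 120 − 40.59 = 79.41.

40.59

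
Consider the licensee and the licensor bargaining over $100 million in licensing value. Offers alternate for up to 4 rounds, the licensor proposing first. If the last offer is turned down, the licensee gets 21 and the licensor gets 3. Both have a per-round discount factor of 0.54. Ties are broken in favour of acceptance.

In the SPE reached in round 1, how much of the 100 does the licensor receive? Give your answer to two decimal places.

59.89

By backward induction:
Round 4 (the licensee proposes): the licensor gets 3 if talks fail, so the licensee offers 3 and keeps 97.
Round 3 (the licensor proposes): the licensee can get 97 next round, worth 0.54 × 97 = 52.38 now, so the licensor offers 52.38, keeping 47.62.
Round 2 (the licensee proposes): the licensor can get 47.62 next round, worth 0.54 × 47.62 = 25.7148 now; the licensee offers that and keeps 74.2852.
Round 1 (the licensor proposes): the licensee can get 74.2852 next round, worth 0.54 × 74.2852 = 40.114008 now; the licensor offers that and keeps 59.885992.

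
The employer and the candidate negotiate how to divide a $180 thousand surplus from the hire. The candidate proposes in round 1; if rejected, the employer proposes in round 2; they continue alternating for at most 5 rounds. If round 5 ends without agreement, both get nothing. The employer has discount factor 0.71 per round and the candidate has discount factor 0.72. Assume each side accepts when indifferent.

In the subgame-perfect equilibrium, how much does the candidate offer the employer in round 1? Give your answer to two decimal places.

Round 5 (the candidate proposes): rejection yields 0 for the employer; the candidate offers 0 and keeps 180.
Round 4 (the employer proposes): the candidate can get 180 next round, worth 0.72 × 180 = 129.6 now. The employer offers 129.6 and keeps 180 − 129.6 = 50.4.
Round 3 (the candidate proposes): the employer can get 50.4 next round, worth 0.71 × 50.4 = 35.784 now, so the candidate offers 35.784, keeping 144.216.
Round 2 (the employer proposes): the candidate can get 144.216 next round, worth 0.72 × 144.216 = 103.83552 now, so the employer offers 103.83552, keeping 76.16448.
Round 1 (the candidate proposes): the employer can get 76.16448 next round, worth 0.71 × 76.16448 = 54.0767808 now. The candidate offers 54.0767808 and keeps 180 − 54.0767808 = 125.9232192.

54.08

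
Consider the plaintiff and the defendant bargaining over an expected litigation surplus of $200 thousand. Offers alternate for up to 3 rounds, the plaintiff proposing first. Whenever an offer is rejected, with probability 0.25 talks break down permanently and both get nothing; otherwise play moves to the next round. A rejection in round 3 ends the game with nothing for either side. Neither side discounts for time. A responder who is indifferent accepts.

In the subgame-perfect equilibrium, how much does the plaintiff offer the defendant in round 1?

By backward induction:
Round 3 (the plaintiff proposes): the defendant will accept anything ≥ 0, so the plaintiff offers 0 and keeps 200.
Round 2 (the defendant proposes): rejecting gives the plaintiff an expected 0.75 × 200 = 150; the defendant offers that and keeps 50.
Round 1 (the plaintiff proposes): rejecting gives the defendant an expected 0.75 × 50 = 37.5. The plaintiff offers 37.5 and keeps 200 − 37.5 = 162.5.

37.5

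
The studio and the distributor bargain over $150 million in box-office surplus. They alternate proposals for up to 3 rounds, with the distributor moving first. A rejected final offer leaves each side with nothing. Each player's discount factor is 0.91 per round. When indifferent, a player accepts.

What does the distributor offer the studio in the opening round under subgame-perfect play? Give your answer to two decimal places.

12.29

Round 3 (the distributor proposes): the studio will accept anything ≥ 0, so the distributor offers 0 and keeps 150.
Round 2 (the studio proposes): the distributor can get 150 next round, worth 0.91 × 150 = 136.5 now, so the studio offers 136.5, keeping 13.5.
Round 1 (the distributor proposes): the studio can get 13.5 next round, worth 0.91 × 13.5 = 12.285 now. The distributor offers 12.285 and keeps 150 − 12.285 = 137.715.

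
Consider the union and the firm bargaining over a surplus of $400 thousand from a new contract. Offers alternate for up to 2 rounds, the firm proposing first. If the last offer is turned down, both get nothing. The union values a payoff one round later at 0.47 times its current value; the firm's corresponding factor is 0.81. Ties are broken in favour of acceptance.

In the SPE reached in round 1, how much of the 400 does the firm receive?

212

Round 2 (the union proposes): the firm will accept anything ≥ 0, so the union offers 0 and keeps 400.
Round 1 (the firm proposes): the union can get 400 next round, worth 0.47 × 400 = 188 now; the firm offers that and keeps 212.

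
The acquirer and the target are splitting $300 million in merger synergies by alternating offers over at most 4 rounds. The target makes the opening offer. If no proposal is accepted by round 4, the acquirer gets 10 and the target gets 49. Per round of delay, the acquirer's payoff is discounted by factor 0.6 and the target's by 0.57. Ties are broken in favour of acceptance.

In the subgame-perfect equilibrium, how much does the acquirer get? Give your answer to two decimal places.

By backward induction:
Round 4 (the acquirer proposes): the target gets 49 if talks fail, so the acquirer offers 49 and keeps 251.
Round 3 (the target proposes): the acquirer can get 251 next round, worth 0.6 × 251 = 150.6 now. The target offers 150.6 and keeps 300 − 150.6 = 149.4.
Round 2 (the acquirer proposes): the target can get 149.4 next round, worth 0.57 × 149.4 = 85.158 now. The acquirer offers 85.158 and keeps 300 − 85.158 = 214.842.
Round 1 (the target proposes): the acquirer can get 214.842 next round, worth 0.6 × 214.842 = 128.9052 now. The target offers 128.9052 and keeps 300 − 128.9052 = 171.0948.

128.91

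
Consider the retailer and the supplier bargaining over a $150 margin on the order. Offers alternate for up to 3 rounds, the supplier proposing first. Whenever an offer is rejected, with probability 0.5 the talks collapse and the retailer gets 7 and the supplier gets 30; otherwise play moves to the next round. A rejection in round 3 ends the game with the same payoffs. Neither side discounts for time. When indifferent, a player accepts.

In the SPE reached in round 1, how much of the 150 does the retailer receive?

Round 3 (the supplier proposes): the retailer gets 7 if talks fail, so the supplier offers 7 and keeps 143.
Round 2 (the retailer proposes): rejecting gives the supplier an expected 0.5 × 143 + 0.5 × 30 = 86.5, so the retailer offers 86.5, keeping 63.5.
Round 1 (the supplier proposes): rejecting gives the retailer an expected 0.5 × 63.5 + 0.5 × 7 = 35.25. The supplier offers 35.25 and keeps 150 − 35.25 = 114.75.

35.25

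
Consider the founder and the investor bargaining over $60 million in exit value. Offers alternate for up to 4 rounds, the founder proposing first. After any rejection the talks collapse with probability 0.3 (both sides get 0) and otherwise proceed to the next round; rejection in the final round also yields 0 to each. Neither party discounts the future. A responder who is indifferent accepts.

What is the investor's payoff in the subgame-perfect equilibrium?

By backward induction:
Round 4 (the investor proposes): rejection yields 0 for the founder; the investor offers 0 and keeps 60.
Round 3 (the founder proposes): rejecting gives the investor an expected 0.7 × 60 = 42, so the founder offers 42, keeping 18.
Round 2 (the investor proposes): rejecting gives the founder an expected 0.7 × 18 = 12.6, so the investor offers 12.6, keeping 47.4.
Round 1 (the founder proposes): rejecting gives the investor an expected 0.7 × 47.4 = 33.18, so the founder offers 33.18, keeping 26.82.

33.18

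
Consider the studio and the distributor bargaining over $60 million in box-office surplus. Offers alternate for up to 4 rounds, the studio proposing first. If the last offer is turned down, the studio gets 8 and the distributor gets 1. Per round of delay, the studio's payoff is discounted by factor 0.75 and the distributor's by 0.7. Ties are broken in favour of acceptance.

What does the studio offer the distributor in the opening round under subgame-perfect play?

29.61

Solve by backward induction from round 4.
Round 4 (the distributor proposes): the studio gets 8 if talks fail, so the distributor offers 8 and keeps 52.
Round 3 (the studio proposes): the distributor can get 52 next round, worth 0.7 × 52 = 36.4 now, so the studio offers 36.4, keeping 23.6.
Round 2 (the distributor proposes): the studio can get 23.6 next round, worth 0.75 × 23.6 = 17.7 now. The distributor offers 17.7 and keeps 60 − 17.7 = 42.3.
Round 1 (the studio proposes): the distributor can get 42.3 next round, worth 0.7 × 42.3 = 29.61 now, so the studio offers 29.61, keeping 30.39.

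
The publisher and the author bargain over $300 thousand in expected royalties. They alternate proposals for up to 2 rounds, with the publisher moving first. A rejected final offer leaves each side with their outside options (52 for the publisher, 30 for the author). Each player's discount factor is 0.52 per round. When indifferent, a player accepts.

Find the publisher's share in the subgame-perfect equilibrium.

By backward induction:
Round 2 (the author proposes): the publisher gets 52 if talks fail, so the author offers 52 and keeps 248.
Round 1 (the publisher proposes): the author can get 248 next round, worth 0.52 × 248 = 128.96 now; the publisher offers that and keeps 171.04.

171.04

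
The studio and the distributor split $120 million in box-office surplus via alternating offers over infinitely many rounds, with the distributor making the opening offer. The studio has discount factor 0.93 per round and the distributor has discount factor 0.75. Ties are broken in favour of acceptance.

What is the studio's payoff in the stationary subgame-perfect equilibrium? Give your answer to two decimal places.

When the distributor proposes, the studio accepts any offer worth at least 0.93 times what the studio would get by proposing next round; and vice versa.
This gives x = 120 − 0.93y and y = 120 − 0.75x, where x and y are each side's share when it proposes.
Hence (1 − 0.93·0.75)x = 120(1 − 0.93), i.e. 0.3025·x = 8.4.
x ≈ 27.7686; the studio's share is 120 − x ≈ 92.2314.

92.23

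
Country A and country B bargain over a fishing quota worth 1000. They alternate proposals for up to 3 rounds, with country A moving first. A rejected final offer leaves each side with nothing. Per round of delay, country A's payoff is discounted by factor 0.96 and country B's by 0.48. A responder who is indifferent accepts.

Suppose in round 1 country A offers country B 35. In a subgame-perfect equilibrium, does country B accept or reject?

Accept

Work out country B's continuation value if the offer is rejected.
Round 3 (country A proposes): country B will accept anything ≥ 0, so country A offers 0 and keeps 1000.
Round 2 (country B proposes): country A can get 1000 next round, worth 0.96 × 1000 = 960 now; country B offers that and keeps 40.
So by rejecting in round 1, country B gets 40 next round, worth 0.48 × 40 = 19.2 now.
Offer 35 ≥ 19.2, so country B accepts.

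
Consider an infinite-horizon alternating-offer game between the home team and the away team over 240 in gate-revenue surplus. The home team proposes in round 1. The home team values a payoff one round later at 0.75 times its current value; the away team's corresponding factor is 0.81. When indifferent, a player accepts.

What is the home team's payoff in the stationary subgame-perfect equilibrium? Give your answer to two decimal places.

Let x be the home team's share when the home team proposes and y be the away team's share when the away team proposes.
The away team accepts iff offered ≥ 0.81·y, so x = 240 − 0.81y. Symmetrically y = 240 − 0.75x.
Substituting: x = 240 − 0.81(240 − 0.75x), giving x(1 − 0.75·0.81) = 240(1 − 0.81).
So x = 240 × 0.19 / 0.3925 ≈ 116.1783, and the away team receives 240 − x ≈ 123.8217.

116.18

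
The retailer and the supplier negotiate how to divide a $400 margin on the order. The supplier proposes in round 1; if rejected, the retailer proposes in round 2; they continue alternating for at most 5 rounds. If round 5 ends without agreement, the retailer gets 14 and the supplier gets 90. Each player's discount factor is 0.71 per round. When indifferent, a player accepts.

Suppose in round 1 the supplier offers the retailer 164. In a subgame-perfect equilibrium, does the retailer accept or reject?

Accept

Round 5 (the supplier proposes): the retailer gets 14 if talks fail, so the supplier offers 14 and keeps 386.
Round 4 (the retailer proposes): the supplier can get 386 next round, worth 0.71 × 386 = 274.06 now, so the retailer offers 274.06, keeping 125.94.
Round 3 (the supplier proposes): the retailer can get 125.94 next round, worth 0.71 × 125.94 = 89.4174 now, so the supplier offers 89.4174, keeping 310.5826.
Round 2 (the retailer proposes): the supplier can get 310.5826 next round, worth 0.71 × 310.5826 = 220.513646 now; the retailer offers that and keeps 179.486354.
So by rejecting in round 1, the retailer gets 179.486354 next round, worth 0.71 × 179.486354 = 127.43531134 now.
Offer 164 ≥ 127.43531134, so the retailer accepts.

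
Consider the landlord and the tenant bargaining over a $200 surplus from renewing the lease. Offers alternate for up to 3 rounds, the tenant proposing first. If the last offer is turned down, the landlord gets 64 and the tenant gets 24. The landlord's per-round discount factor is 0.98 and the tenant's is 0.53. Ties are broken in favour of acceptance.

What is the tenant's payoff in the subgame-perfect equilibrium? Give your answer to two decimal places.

Round 3 (the tenant proposes): the landlord gets 64 if talks fail, so the tenant offers 64 and keeps 136.
Round 2 (the landlord proposes): the tenant can get 136 next round, worth 0.53 × 136 = 72.08 now, so the landlord offers 72.08, keeping 127.92.
Round 1 (the tenant proposes): the landlord can get 127.92 next round, worth 0.98 × 127.92 = 125.3616 now. The tenant offers 125.3616 and keeps 200 − 125.3616 = 74.6384.

74.64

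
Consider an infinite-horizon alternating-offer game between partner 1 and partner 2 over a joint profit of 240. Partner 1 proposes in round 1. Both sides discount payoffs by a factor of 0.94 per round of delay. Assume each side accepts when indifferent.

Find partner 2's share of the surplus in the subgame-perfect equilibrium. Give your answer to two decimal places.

116.29

In a stationary SPE each proposer offers the other exactly their discounted continuation value.
If partner 1 keeps x when proposing and partner 2 keeps y when proposing, then x = 240 − 0.94y and y = 240 − 0.94x.
Solving: x = 240(1 − 0.94) / (1 − 0.94·0.94) = 14.4 / 0.1164 ≈ 123.7113.
Partner 2 gets 240 − 123.7113 ≈ 116.2887.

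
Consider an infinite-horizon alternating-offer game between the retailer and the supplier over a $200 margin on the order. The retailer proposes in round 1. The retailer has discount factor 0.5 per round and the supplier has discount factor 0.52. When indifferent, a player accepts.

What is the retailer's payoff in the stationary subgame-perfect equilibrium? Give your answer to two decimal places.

Let x be the retailer's share when the retailer proposes and y be the supplier's share when the supplier proposes.
The supplier accepts iff offered ≥ 0.52·y, so x = 200 − 0.52y. Symmetrically y = 200 − 0.5x.
Substituting: x = 200 − 0.52(200 − 0.5x), giving x(1 − 0.5·0.52) = 200(1 − 0.52).
So x = 200 × 0.48 / 0.74 ≈ 129.7297, and the supplier receives 200 − x ≈ 70.2703.

129.73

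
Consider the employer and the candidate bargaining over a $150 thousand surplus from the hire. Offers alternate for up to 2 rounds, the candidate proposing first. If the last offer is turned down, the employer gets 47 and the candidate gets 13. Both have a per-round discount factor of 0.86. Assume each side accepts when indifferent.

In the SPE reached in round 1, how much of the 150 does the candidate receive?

By backward induction:
Round 2 (the employer proposes): the candidate gets 13 if talks fail, so the employer offers 13 and keeps 137.
Round 1 (the candidate proposes): the employer can get 137 next round, worth 0.86 × 137 = 117.82 now. The candidate offers 117.82 and keeps 150 − 117.82 = 32.18.

32.18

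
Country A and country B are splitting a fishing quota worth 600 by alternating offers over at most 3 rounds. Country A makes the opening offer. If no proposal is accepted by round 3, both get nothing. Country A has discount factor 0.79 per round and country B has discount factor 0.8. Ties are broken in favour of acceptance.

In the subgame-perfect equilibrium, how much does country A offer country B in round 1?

Round 3 (country A proposes): country B will accept anything ≥ 0, so country A offers 0 and keeps 600.
Round 2 (country B proposes): country A can get 600 next round, worth 0.79 × 600 = 474 now, so country B offers 474, keeping 126.
Round 1 (country A proposes): country B can get 126 next round, worth 0.8 × 126 = 100.8 now; country A offers that and keeps 499.2.

100.8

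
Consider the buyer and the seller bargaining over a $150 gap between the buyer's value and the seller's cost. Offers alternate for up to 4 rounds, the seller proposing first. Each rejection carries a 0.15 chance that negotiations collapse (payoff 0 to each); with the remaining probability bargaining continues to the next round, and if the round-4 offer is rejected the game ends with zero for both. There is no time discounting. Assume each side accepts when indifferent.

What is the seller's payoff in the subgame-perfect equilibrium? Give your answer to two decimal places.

Round 4 (the buyer proposes): the seller will accept anything ≥ 0, so the buyer offers 0 and keeps 150.
Round 3 (the seller proposes): rejecting gives the buyer an expected 0.85 × 150 = 127.5. The seller offers 127.5 and keeps 150 − 127.5 = 22.5.
Round 2 (the buyer proposes): rejecting gives the seller an expected 0.85 × 22.5 = 19.125, so the buyer offers 19.125, keeping 130.875.
Round 1 (the seller proposes): rejecting gives the buyer an expected 0.85 × 130.875 = 111.24375. The seller offers 111.24375 and keeps 150 − 111.24375 = 38.75625.

38.76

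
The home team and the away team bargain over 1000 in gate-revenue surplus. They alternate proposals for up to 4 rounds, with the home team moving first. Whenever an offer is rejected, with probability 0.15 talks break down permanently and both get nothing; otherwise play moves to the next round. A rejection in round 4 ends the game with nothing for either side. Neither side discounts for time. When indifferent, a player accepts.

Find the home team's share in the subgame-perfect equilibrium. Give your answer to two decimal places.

258.38

Round 4 (the away team proposes): the home team will accept anything ≥ 0, so the away team offers 0 and keeps 1000.
Round 3 (the home team proposes): rejecting gives the away team an expected 0.85 × 1000 = 850, so the home team offers 850, keeping 150.
Round 2 (the away team proposes): rejecting gives the home team an expected 0.85 × 150 = 127.5, so the away team offers 127.5, keeping 872.5.
Round 1 (the home team proposes): rejecting gives the away team an expected 0.85 × 872.5 = 741.625; the home team offers that and keeps 258.375.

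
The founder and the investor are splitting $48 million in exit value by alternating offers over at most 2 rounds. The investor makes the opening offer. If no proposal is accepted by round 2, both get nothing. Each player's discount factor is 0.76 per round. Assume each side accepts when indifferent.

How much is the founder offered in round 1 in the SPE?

Round 2 (the founder proposes): rejection yields 0 for the investor; the founder offers 0 and keeps 48.
Round 1 (the investor proposes): the founder can get 48 next round, worth 0.76 × 48 = 36.48 now; the investor offers that and keeps 11.52.

36.48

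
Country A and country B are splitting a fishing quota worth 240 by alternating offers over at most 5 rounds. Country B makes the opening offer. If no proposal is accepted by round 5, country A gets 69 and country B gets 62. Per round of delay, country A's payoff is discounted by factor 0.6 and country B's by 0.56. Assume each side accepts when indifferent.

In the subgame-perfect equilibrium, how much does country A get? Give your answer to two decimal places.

92.44

Round 5 (country B proposes): country A gets 69 if talks fail, so country B offers 69 and keeps 171.
Round 4 (country A proposes): country B can get 171 next round, worth 0.56 × 171 = 95.76 now. Country A offers 95.76 and keeps 240 − 95.76 = 144.24.
Round 3 (country B proposes): country A can get 144.24 next round, worth 0.6 × 144.24 = 86.544 now; country B offers that and keeps 153.456.
Round 2 (country A proposes): country B can get 153.456 next round, worth 0.56 × 153.456 = 85.93536 now; country A offers that and keeps 154.06464.
Round 1 (country B proposes): country A can get 154.06464 next round, worth 0.6 × 154.06464 = 92.438784 now. Country B offers 92.438784 and keeps 240 − 92.438784 = 147.561216.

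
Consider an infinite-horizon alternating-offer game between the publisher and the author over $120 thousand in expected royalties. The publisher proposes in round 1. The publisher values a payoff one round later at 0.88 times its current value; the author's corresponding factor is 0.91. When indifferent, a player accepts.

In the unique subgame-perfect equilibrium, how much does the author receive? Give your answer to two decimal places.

When the publisher proposes, the author accepts any offer worth at least 0.91 times what the author would get by proposing next round; and vice versa.
This gives x = 120 − 0.91y and y = 120 − 0.88x, where x and y are each side's share when it proposes.
Hence (1 − 0.91·0.88)x = 120(1 − 0.91), i.e. 0.1992·x = 10.8.
x ≈ 54.2169; the author's share is 120 − x ≈ 65.7831.

65.78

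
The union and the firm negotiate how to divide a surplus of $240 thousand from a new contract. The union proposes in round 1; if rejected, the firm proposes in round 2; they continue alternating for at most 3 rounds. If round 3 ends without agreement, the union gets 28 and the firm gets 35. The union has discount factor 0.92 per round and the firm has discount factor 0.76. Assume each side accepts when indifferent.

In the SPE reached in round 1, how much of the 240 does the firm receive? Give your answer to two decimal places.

39.06

Round 3 (the union proposes): the firm gets 35 if talks fail, so the union offers 35 and keeps 205.
Round 2 (the firm proposes): the union can get 205 next round, worth 0.92 × 205 = 188.6 now. The firm offers 188.6 and keeps 240 − 188.6 = 51.4.
Round 1 (the union proposes): the firm can get 51.4 next round, worth 0.76 × 51.4 = 39.064 now. The union offers 39.064 and keeps 240 − 39.064 = 200.936.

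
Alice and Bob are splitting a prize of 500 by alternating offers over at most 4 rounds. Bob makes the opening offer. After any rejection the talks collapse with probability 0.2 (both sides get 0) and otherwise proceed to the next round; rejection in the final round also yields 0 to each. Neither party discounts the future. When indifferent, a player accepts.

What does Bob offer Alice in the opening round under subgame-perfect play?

Round 4 (Alice proposes): Bob will accept anything ≥ 0, so Alice offers 0 and keeps 500.
Round 3 (Bob proposes): rejecting gives Alice an expected 0.8 × 500 = 400; Bob offers that and keeps 100.
Round 2 (Alice proposes): rejecting gives Bob an expected 0.8 × 100 = 80. Alice offers 80 and keeps 500 − 80 = 420.
Round 1 (Bob proposes): rejecting gives Alice an expected 0.8 × 420 = 336, so Bob offers 336, keeping 164.

336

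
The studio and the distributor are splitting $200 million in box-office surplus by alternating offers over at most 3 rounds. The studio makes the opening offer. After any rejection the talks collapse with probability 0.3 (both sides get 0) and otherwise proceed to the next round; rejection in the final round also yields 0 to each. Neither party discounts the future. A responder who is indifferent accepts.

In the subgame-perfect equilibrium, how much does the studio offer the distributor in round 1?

Round 3 (the studio proposes): the distributor will accept anything ≥ 0, so the studio offers 0 and keeps 200.
Round 2 (the distributor proposes): rejecting gives the studio an expected 0.7 × 200 = 140. The distributor offers 140 and keeps 200 − 140 = 60.
Round 1 (the studio proposes): rejecting gives the distributor an expected 0.7 × 60 = 42; the studio offers that and keeps 158.

42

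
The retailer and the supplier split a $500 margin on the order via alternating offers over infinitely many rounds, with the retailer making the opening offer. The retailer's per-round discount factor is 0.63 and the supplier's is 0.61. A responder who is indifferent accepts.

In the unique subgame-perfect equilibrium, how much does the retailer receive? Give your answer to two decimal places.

316.71

When the retailer proposes, the supplier accepts any offer worth at least 0.61 times what the supplier would get by proposing next round; and vice versa.
This gives x = 500 − 0.61y and y = 500 − 0.63x, where x and y are each side's share when it proposes.
Hence (1 − 0.61·0.63)x = 500(1 − 0.61), i.e. 0.6157·x = 195.
x ≈ 316.7127; the supplier's share is 500 − x ≈ 183.2873.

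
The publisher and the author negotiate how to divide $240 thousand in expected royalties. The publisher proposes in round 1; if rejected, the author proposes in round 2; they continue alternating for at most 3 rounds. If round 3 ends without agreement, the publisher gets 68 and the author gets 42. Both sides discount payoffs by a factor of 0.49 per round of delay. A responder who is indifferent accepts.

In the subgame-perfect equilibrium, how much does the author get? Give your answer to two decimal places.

Round 3 (the publisher proposes): the author gets 42 if talks fail, so the publisher offers 42 and keeps 198.
Round 2 (the author proposes): the publisher can get 198 next round, worth 0.49 × 198 = 97.02 now, so the author offers 97.02, keeping 142.98.
Round 1 (the publisher proposes): the author can get 142.98 next round, worth 0.49 × 142.98 = 70.0602 now, so the publisher offers 70.0602, keeping 169.9398.

70.06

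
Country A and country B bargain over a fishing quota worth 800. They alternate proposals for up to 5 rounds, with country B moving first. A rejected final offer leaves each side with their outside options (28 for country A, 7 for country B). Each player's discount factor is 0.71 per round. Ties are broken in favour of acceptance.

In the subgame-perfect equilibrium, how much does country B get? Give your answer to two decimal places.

545.13

Round 5 (country B proposes): country A gets 28 if talks fail, so country B offers 28 and keeps 772.
Round 4 (country A proposes): country B can get 772 next round, worth 0.71 × 772 = 548.12 now, so country A offers 548.12, keeping 251.88.
Round 3 (country B proposes): country A can get 251.88 next round, worth 0.71 × 251.88 = 178.8348 now. Country B offers 178.8348 and keeps 800 − 178.8348 = 621.1652.
Round 2 (country A proposes): country B can get 621.1652 next round, worth 0.71 × 621.1652 = 441.027292 now, so country A offers 441.027292, keeping 358.972708.
Round 1 (country B proposes): country A can get 358.972708 next round, worth 0.71 × 358.972708 = 254.87062268 now; country B offers that and keeps 545.12937732.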